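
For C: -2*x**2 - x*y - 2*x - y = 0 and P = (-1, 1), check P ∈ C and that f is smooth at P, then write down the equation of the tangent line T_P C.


Tangent line at P: x + 1 = 0.

Step 1: f(-1, 1) = 0, so P lies on C.
Step 2: partial derivatives
  f_x(x, y) = -4*x - y - 2, f_y(x, y) = -x - 1.
  f_x(P) = 1, f_y(P) = 0 (gradient nonzero, so P is smooth).
Step 3: tangent line at P: 1·(x − -1) + 0·(y − 1) = 0.
Expanding: x + 1 = 0.


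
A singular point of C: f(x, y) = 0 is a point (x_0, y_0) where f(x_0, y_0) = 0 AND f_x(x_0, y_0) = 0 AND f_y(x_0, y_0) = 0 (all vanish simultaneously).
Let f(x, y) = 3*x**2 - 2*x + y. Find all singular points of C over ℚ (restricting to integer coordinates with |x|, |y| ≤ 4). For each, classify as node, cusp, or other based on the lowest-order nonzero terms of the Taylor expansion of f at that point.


No singular points in the scanned grid; C is smooth there.

Compute partial derivatives:
  f_x = 6*x - 2.
  f_y = 1.
f_y = 1 is a nonzero constant, so f_y never vanishes: no point (x, y) can satisfy f = f_x = f_y = 0. In particular no (x, y) ∈ {−4, ..., 4}² is singular; the curve is smooth.


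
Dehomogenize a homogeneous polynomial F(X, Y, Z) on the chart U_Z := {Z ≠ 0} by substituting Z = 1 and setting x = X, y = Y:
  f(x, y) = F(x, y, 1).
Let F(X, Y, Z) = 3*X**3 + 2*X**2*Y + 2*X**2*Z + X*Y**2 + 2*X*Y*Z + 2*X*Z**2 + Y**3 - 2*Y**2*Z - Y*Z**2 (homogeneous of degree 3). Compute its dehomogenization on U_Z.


f(x, y) = 3*x**3 + 2*x**2*y + 2*x**2 + x*y**2 + 2*x*y + 2*x + y**3 - 2*y**2 - y

On U_Z we set Z = 1. Each monomial c·X^i·Y^j·Z^k in F becomes c·x^i·y^j·1^k = c·x^i·y^j.
Substituting Z = 1: F(X, Y, 1) = 3*x**3 + 2*x**2*y + 2*x**2 + x*y**2 + 2*x*y + 2*x + y**3 - 2*y**2 - y.
Note: deg(f) ≤ deg(F) = 3; strict inequality happens when F is divisible by Z (lost terms).


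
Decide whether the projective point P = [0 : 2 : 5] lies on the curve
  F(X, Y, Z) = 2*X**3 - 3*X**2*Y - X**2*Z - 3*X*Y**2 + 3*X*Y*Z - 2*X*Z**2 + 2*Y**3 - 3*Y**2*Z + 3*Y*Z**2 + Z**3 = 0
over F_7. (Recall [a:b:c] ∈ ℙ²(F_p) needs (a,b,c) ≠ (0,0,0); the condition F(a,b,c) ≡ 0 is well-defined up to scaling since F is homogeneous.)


F(0,2,5) ≡ 0 (mod 7); P is on the curve.

Evaluate F(0, 2, 5) term-by-term (mod 7).
  2*X**3 ↦ 2·0·1·1 = 0
  -3*X**2*Y ↦ -3·0·2·1 = 0
  -X**2*Z ↦ -1·0·1·5 = 0
  -3*X*Y**2 ↦ -3·0·4·1 = 0
  3*X*Y*Z ↦ 3·0·2·5 = 0
  -2*X*Z**2 ↦ -2·0·1·25 = 0
  2*Y**3 ↦ 2·1·8·1 = 16
  -3*Y**2*Z ↦ -3·1·4·5 = -60
  3*Y*Z**2 ↦ 3·1·2·25 = 150
  Z**3 ↦ 1·1·1·125 = 125
Sum: F(0, 2, 5) = (0) + (0) + (0) + (0) + (0) + (0) + (16) + (-60) + (150) + (125) = 231.
Reducing mod 7: 231 ≡ 0 (mod 7).
Since F(a, b, c) ≡ 0 (mod 7), P lies on the curve.


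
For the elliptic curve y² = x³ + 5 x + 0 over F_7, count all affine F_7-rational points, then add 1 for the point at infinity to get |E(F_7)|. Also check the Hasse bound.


Affine points = {(0, 0), (2, 2), (2, 5), (3, 0), (4, 0), (6, 1), (6, 6)}; affine count = 7; |E(F_7)| = 8.

Discriminant check: Δ ∝ 4a³ + 27b² = 4·5³ + 27·0² = 4·125 + 27·0 ≡ 3 (mod 7). Nonzero ⇒ E is nonsingular.
For each x ∈ F_7, compute rhs = x³ + 5·x + 0 mod 7, then count y ∈ F_7 with y² ≡ rhs.
  x = 0: rhs = 0, matching y values: 0 (1 points).
  x = 1: rhs = 6, matching y values: none (0 points).
  x = 2: rhs = 4, matching y values: 2, 5 (2 points).
  x = 3: rhs = 0, matching y values: 0 (1 points).
  x = 4: rhs = 0, matching y values: 0 (1 points).
  x = 5: rhs = 3, matching y values: none (0 points).
  x = 6: rhs = 1, matching y values: 1, 6 (2 points).
Total affine count: 7.
Full point count |E(F_7)| = 7 + 1 = 8.
Hasse bound: |8 − (7+1)| = |0| = 0 ≤ 2√7 ≈ 5.2915 ✓.


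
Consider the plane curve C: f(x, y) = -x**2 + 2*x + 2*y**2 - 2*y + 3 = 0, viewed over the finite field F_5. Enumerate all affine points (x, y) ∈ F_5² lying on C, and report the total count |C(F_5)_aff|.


Affine F_5-points: {(0, 3), (2, 3), (3, 0), (3, 1), (4, 0), (4, 1)}; count = 6.

For each of the 25 pairs (x, y) ∈ F_5², evaluate f(x, y) mod 5. Record the zeros.
  x = 0: [0↦3, 1↦3, 2↦2, 3↦0, 4↦2]  zeros at y ∈ {3}
  x = 1: [0↦4, 1↦4, 2↦3, 3↦1, 4↦3]  zeros at y ∈ ∅
  x = 2: [0↦3, 1↦3, 2↦2, 3↦0, 4↦2]  zeros at y ∈ {3}
  x = 3: [0↦0, 1↦0, 2↦4, 3↦2, 4↦4]  zeros at y ∈ {0, 1}
  x = 4: [0↦0, 1↦0, 2↦4, 3↦2, 4↦4]  zeros at y ∈ {0, 1}
Collecting zeros: affine points = {(0, 3), (2, 3), (3, 0), (3, 1), (4, 0), (4, 1)}.
Total count |C(F_5)_aff| = 6.


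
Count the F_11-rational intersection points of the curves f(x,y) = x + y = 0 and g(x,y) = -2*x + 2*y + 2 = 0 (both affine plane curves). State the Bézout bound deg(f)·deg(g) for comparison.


Common zeros: {(6, 5)}; count = 1; Bézout bound = 1.

deg(f) = 1, deg(g) = 1, so Bézout bound = 1.
Scan x ∈ F_11. For each x, list the y ∈ F_11 with f(x, y) ≡ 0 and those with g(x, y) ≡ 0 (mod 11); the common zeros in that column are the intersection.
  x = 0: f ≡ 0 at y ∈ {0}; g ≡ 0 at y ∈ {10}; common: ∅.
  x = 1: f ≡ 0 at y ∈ {10}; g ≡ 0 at y ∈ {0}; common: ∅.
  x = 2: f ≡ 0 at y ∈ {9}; g ≡ 0 at y ∈ {1}; common: ∅.
  x = 3: f ≡ 0 at y ∈ {8}; g ≡ 0 at y ∈ {2}; common: ∅.
  x = 4: f ≡ 0 at y ∈ {7}; g ≡ 0 at y ∈ {3}; common: ∅.
  x = 5: f ≡ 0 at y ∈ {6}; g ≡ 0 at y ∈ {4}; common: ∅.
  x = 6: f ≡ 0 at y ∈ {5}; g ≡ 0 at y ∈ {5}; common: {5}.
  x = 7: f ≡ 0 at y ∈ {4}; g ≡ 0 at y ∈ {6}; common: ∅.
  x = 8: f ≡ 0 at y ∈ {3}; g ≡ 0 at y ∈ {7}; common: ∅.
  x = 9: f ≡ 0 at y ∈ {2}; g ≡ 0 at y ∈ {8}; common: ∅.
  x = 10: f ≡ 0 at y ∈ {1}; g ≡ 0 at y ∈ {9}; common: ∅.
Collecting: common zeros = {(6, 5)}, so the count is 1.
Comparison with the Bézout bound: 1 ≤ 1 = deg(f)·deg(g), as expected for curves with no common component (the bound is attained).


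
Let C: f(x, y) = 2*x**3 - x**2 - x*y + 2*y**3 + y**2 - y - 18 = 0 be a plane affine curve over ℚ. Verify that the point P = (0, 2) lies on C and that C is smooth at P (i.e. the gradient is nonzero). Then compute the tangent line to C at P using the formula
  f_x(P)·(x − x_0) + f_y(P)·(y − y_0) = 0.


Tangent line at P: -2*x + 27*y - 54 = 0.

Step 1: f(0, 2) = 0, so P lies on C.
Step 2: partial derivatives
  f_x(x, y) = 6*x**2 - 2*x - y, f_y(x, y) = -x + 6*y**2 + 2*y - 1.
  f_x(P) = -2, f_y(P) = 27 (gradient nonzero, so P is smooth).
Step 3: tangent line at P: -2·(x − 0) + 27·(y − 2) = 0.
Expanding: -2*x + 27*y - 54 = 0.


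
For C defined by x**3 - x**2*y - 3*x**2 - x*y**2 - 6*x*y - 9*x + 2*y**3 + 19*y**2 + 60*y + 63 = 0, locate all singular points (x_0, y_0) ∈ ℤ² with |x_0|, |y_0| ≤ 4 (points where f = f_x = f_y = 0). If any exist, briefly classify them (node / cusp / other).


Singular points: {(0, -3)}; classification: cusp.

Compute partial derivatives:
  f_x = 3*x**2 - 2*x*y - 6*x - y**2 - 6*y - 9.
  f_y = -x**2 - 2*x*y - 6*x + 6*y**2 + 38*y + 60.
Scan x_0 ∈ {−4, ..., 4}. For each x_0, f_y(x_0, y) is a polynomial in y; find its integer roots y ∈ {−4, ..., 4}, then test f_x and f at those candidates.
  x = -4: f_y(-4, y) = 6*y**2 + 46*y + 68; vanishes at y ∈ {-2}. (-4, -2): f_x = 55 ≠ 0.
  x = -3: f_y(-3, y) = 6*y**2 + 44*y + 69; no integer root y with |y| ≤ 4.
  x = -2: f_y(-2, y) = 6*y**2 + 42*y + 68; no integer root y with |y| ≤ 4.
  x = -1: f_y(-1, y) = 6*y**2 + 40*y + 65; no integer root y with |y| ≤ 4.
  x = 0: f_y(0, y) = 6*y**2 + 38*y + 60; vanishes at y ∈ {-3}. (0, -3): f_x = 0, f = 0 — SINGULAR.
  x = 1: f_y(1, y) = 6*y**2 + 36*y + 53; no integer root y with |y| ≤ 4.
  x = 2: f_y(2, y) = 6*y**2 + 34*y + 44; vanishes at y ∈ {-2}. (2, -2): f_x = 7 ≠ 0.
  x = 3: f_y(3, y) = 6*y**2 + 32*y + 33; no integer root y with |y| ≤ 4.
  x = 4: f_y(4, y) = 6*y**2 + 30*y + 20; no integer root y with |y| ≤ 4.
Only singular point on the grid: (0, -3).
Classify: substitute x = 0 + u, y = -3 + v and expand: f = u**3 - u**2*v - u*v**2 + 2*v**3 + v**2.
No constant or linear terms (consistent with a singular point). Quadratic part: v**2. Cubic part: u**3 - u**2*v - u*v**2 + 2*v**3.
The quadratic part v**2 is a perfect square, so there is a single (double) tangent line v = 0, i.e. y = -3. Restricting the cubic part to that line (v = 0) leaves u**3 ≠ 0, so f is not divisible by v and the branch is v² ≈ -u**3 to lowest order — this is a cusp.
Classification: cusp.


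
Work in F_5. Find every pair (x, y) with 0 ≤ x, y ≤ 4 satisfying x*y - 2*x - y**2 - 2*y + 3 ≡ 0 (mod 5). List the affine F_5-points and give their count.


Affine F_5-points: {(0, 1), (0, 2), (1, 2), (2, 2), (2, 3), (3, 2), (3, 4), (4, 0), (4, 2)}; count = 9.

For each of the 25 pairs (x, y) ∈ F_5², evaluate f(x, y) mod 5. Record the zeros.
  x = 0: [0↦3, 1↦0, 2↦0, 3↦3, 4↦4]  zeros at y ∈ {1, 2}
  x = 1: [0↦1, 1↦4, 2↦0, 3↦4, 4↦1]  zeros at y ∈ {2}
  x = 2: [0↦4, 1↦3, 2↦0, 3↦0, 4↦3]  zeros at y ∈ {2, 3}
  x = 3: [0↦2, 1↦2, 2↦0, 3↦1, 4↦0]  zeros at y ∈ {2, 4}
  x = 4: [0↦0, 1↦1, 2↦0, 3↦2, 4↦2]  zeros at y ∈ {0, 2}
Collecting zeros: affine points = {(0, 1), (0, 2), (1, 2), (2, 2), (2, 3), (3, 2), (3, 4), (4, 0), (4, 2)}.
Total count |C(F_5)_aff| = 9.


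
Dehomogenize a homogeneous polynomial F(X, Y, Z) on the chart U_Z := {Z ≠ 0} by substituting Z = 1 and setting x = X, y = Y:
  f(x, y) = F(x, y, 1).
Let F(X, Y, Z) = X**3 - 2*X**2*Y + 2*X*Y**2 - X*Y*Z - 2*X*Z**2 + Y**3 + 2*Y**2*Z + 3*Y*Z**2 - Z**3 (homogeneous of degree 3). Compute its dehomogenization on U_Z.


f(x, y) = x**3 - 2*x**2*y + 2*x*y**2 - x*y - 2*x + y**3 + 2*y**2 + 3*y - 1

On U_Z we set Z = 1. Each monomial c·X^i·Y^j·Z^k in F becomes c·x^i·y^j·1^k = c·x^i·y^j.
Substituting Z = 1: F(X, Y, 1) = x**3 - 2*x**2*y + 2*x*y**2 - x*y - 2*x + y**3 + 2*y**2 + 3*y - 1.
Note: deg(f) ≤ deg(F) = 3; strict inequality happens when F is divisible by Z (lost terms).


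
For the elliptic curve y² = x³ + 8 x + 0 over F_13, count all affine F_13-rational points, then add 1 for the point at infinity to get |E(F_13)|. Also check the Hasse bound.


Affine points = {(0, 0), (1, 3), (1, 10), (3, 5), (3, 8), (5, 3), (5, 10), (6, 2), (6, 11), (7, 3), (7, 10), (8, 2), (8, 11), (10, 1), (10, 12), (12, 2), (12, 11)}; affine count = 17; |E(F_13)| = 18.

Discriminant check: Δ ∝ 4a³ + 27b² = 4·8³ + 27·0² = 4·512 + 27·0 ≡ 7 (mod 13). Nonzero ⇒ E is nonsingular.
For each x ∈ F_13, compute rhs = x³ + 8·x + 0 mod 13, then count y ∈ F_13 with y² ≡ rhs.
  x = 0: rhs = 0, matching y values: 0 (1 points).
  x = 1: rhs = 9, matching y values: 3, 10 (2 points).
  x = 2: rhs = 11, matching y values: none (0 points).
  x = 3: rhs = 12, matching y values: 5, 8 (2 points).
  x = 4: rhs = 5, matching y values: none (0 points).
  x = 5: rhs = 9, matching y values: 3, 10 (2 points).
  x = 6: rhs = 4, matching y values: 2, 11 (2 points).
  x = 7: rhs = 9, matching y values: 3, 10 (2 points).
  x = 8: rhs = 4, matching y values: 2, 11 (2 points).
  x = 9: rhs = 8, matching y values: none (0 points).
  x = 10: rhs = 1, matching y values: 1, 12 (2 points).
  x = 11: rhs = 2, matching y values: none (0 points).
  x = 12: rhs = 4, matching y values: 2, 11 (2 points).
Total affine count: 17.
Full point count |E(F_13)| = 17 + 1 = 18.
Hasse bound: |18 − (13+1)| = |4| = 4 ≤ 2√13 ≈ 7.2111 ✓.


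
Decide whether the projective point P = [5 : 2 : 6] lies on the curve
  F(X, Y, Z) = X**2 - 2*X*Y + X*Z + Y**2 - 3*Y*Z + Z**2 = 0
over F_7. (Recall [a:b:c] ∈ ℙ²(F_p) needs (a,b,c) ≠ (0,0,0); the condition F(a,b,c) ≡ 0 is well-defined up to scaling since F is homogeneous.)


F(5,2,6) ≡ 4 (mod 7); P is NOT on the curve.

Evaluate F(5, 2, 6) term-by-term (mod 7).
  X**2 ↦ 1·25·1·1 = 25
  -2*X*Y ↦ -2·5·2·1 = -20
  X*Z ↦ 1·5·1·6 = 30
  Y**2 ↦ 1·1·4·1 = 4
  -3*Y*Z ↦ -3·1·2·6 = -36
  Z**2 ↦ 1·1·1·36 = 36
Sum: F(5, 2, 6) = (25) + (-20) + (30) + (4) + (-36) + (36) = 39.
Reducing mod 7: 39 ≡ 4 (mod 7).
Since F(a, b, c) ≡ 4 ≠ 0 (mod 7), P does NOT lie on the curve.


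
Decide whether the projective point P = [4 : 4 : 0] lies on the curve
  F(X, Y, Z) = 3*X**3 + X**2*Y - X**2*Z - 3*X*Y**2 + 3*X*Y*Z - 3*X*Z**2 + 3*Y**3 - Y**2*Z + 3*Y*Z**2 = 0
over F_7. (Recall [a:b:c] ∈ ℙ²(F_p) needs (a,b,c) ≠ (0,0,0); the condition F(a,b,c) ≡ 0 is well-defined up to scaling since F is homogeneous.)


F(4,4,0) ≡ 4 (mod 7); P is NOT on the curve.

Evaluate F(4, 4, 0) term-by-term (mod 7).
  3*X**3 ↦ 3·64·1·1 = 192
  X**2*Y ↦ 1·16·4·1 = 64
  -X**2*Z ↦ -1·16·1·0 = 0
  -3*X*Y**2 ↦ -3·4·16·1 = -192
  3*X*Y*Z ↦ 3·4·4·0 = 0
  -3*X*Z**2 ↦ -3·4·1·0 = 0
  3*Y**3 ↦ 3·1·64·1 = 192
  -Y**2*Z ↦ -1·1·16·0 = 0
  3*Y*Z**2 ↦ 3·1·4·0 = 0
Sum: F(4, 4, 0) = (192) + (64) + (0) + (-192) + (0) + (0) + (192) + (0) + (0) = 256.
Reducing mod 7: 256 ≡ 4 (mod 7).
Since F(a, b, c) ≡ 4 ≠ 0 (mod 7), P does NOT lie on the curve.


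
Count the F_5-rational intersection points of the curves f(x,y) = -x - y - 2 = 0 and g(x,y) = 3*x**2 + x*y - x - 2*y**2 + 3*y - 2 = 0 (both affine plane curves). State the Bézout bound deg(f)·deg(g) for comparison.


Common zeros: {(1, 2)}; count = 1; Bézout bound = 2.

deg(f) = 1, deg(g) = 2, so Bézout bound = 2.
Scan x ∈ F_5. For each x, list the y ∈ F_5 with f(x, y) ≡ 0 and those with g(x, y) ≡ 0 (mod 5); the common zeros in that column are the intersection.
  x = 0: f ≡ 0 at y ∈ {3}; g ≡ 0 at y ∈ ∅; common: ∅.
  x = 1: f ≡ 0 at y ∈ {2}; g ≡ 0 at y ∈ {0, 2}; common: {2}.
  x = 2: f ≡ 0 at y ∈ {1}; g ≡ 0 at y ∈ {2, 3}; common: ∅.
  x = 3: f ≡ 0 at y ∈ {0}; g ≡ 0 at y ∈ ∅; common: ∅.
  x = 4: f ≡ 0 at y ∈ {4}; g ≡ 0 at y ∈ {3}; common: ∅.
Collecting: common zeros = {(1, 2)}, so the count is 1.
Comparison with the Bézout bound: 1 ≤ 2 = deg(f)·deg(g), as expected for curves with no common component (the affine F_5-count falls short of the bound because intersections may lie at infinity, over extension fields, or carry multiplicity).


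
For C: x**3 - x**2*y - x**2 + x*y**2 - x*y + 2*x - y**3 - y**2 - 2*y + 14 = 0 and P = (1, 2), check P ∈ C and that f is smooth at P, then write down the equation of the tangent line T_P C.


Tangent line at P: x - 16*y + 31 = 0.

Step 1: f(1, 2) = 0, so P lies on C.
Step 2: partial derivatives
  f_x(x, y) = 3*x**2 - 2*x*y - 2*x + y**2 - y + 2, f_y(x, y) = -x**2 + 2*x*y - x - 3*y**2 - 2*y - 2.
  f_x(P) = 1, f_y(P) = -16 (gradient nonzero, so P is smooth).
Step 3: tangent line at P: 1·(x − 1) + -16·(y − 2) = 0.
Expanding: x - 16*y + 31 = 0.


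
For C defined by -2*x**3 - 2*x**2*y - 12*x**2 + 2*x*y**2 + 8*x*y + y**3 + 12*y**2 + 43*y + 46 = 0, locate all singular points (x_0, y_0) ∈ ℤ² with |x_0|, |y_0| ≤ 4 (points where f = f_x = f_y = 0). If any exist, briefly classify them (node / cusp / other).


Singular points: {(-1, -3)}; classification: cusp.

Compute partial derivatives:
  f_x = -6*x**2 - 4*x*y - 24*x + 2*y**2 + 8*y.
  f_y = -2*x**2 + 4*x*y + 8*x + 3*y**2 + 24*y + 43.
Scan x_0 ∈ {−4, ..., 4}. For each x_0, f_y(x_0, y) is a polynomial in y; find its integer roots y ∈ {−4, ..., 4}, then test f_x and f at those candidates.
  x = -4: f_y(-4, y) = 3*y**2 + 8*y - 21; no integer root y with |y| ≤ 4.
  x = -3: f_y(-3, y) = 3*y**2 + 12*y + 1; no integer root y with |y| ≤ 4.
  x = -2: f_y(-2, y) = 3*y**2 + 16*y + 19; no integer root y with |y| ≤ 4.
  x = -1: f_y(-1, y) = 3*y**2 + 20*y + 33; vanishes at y ∈ {-3}. (-1, -3): f_x = 0, f = 0 — SINGULAR.
  x = 0: f_y(0, y) = 3*y**2 + 24*y + 43; no integer root y with |y| ≤ 4.
  x = 1: f_y(1, y) = 3*y**2 + 28*y + 49; no integer root y with |y| ≤ 4.
  x = 2: f_y(2, y) = 3*y**2 + 32*y + 51; no integer root y with |y| ≤ 4.
  x = 3: f_y(3, y) = 3*y**2 + 36*y + 49; no integer root y with |y| ≤ 4.
  x = 4: f_y(4, y) = 3*y**2 + 40*y + 43; no integer root y with |y| ≤ 4.
Only singular point on the grid: (-1, -3).
Classify: substitute x = -1 + u, y = -3 + v and expand: f = -2*u**3 - 2*u**2*v + 2*u*v**2 + v**3 + v**2.
No constant or linear terms (consistent with a singular point). Quadratic part: v**2. Cubic part: -2*u**3 - 2*u**2*v + 2*u*v**2 + v**3.
The quadratic part v**2 is a perfect square, so there is a single (double) tangent line v = 0, i.e. y = -3. Restricting the cubic part to that line (v = 0) leaves -2*u**3 ≠ 0, so f is not divisible by v and the branch is v² ≈ 2*u**3 to lowest order — this is a cusp.
Classification: cusp.


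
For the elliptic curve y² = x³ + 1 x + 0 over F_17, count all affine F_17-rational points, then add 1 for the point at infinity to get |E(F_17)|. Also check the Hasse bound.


Affine points = {(0, 0), (1, 6), (1, 11), (3, 8), (3, 9), (4, 0), (6, 1), (6, 16), (11, 4), (11, 13), (13, 0), (14, 2), (14, 15), (16, 7), (16, 10)}; affine count = 15; |E(F_17)| = 16.

Discriminant check: Δ ∝ 4a³ + 27b² = 4·1³ + 27·0² = 4·1 + 27·0 ≡ 4 (mod 17). Nonzero ⇒ E is nonsingular.
For each x ∈ F_17, compute rhs = x³ + 1·x + 0 mod 17, then count y ∈ F_17 with y² ≡ rhs.
  x = 0: rhs = 0, matching y values: 0 (1 points).
  x = 1: rhs = 2, matching y values: 6, 11 (2 points).
  x = 2: rhs = 10, matching y values: none (0 points).
  x = 3: rhs = 13, matching y values: 8, 9 (2 points).
  x = 4: rhs = 0, matching y values: 0 (1 points).
  x = 5: rhs = 11, matching y values: none (0 points).
  x = 6: rhs = 1, matching y values: 1, 16 (2 points).
  x = 7: rhs = 10, matching y values: none (0 points).
  x = 8: rhs = 10, matching y values: none (0 points).
  x = 9: rhs = 7, matching y values: none (0 points).
  x = 10: rhs = 7, matching y values: none (0 points).
  x = 11: rhs = 16, matching y values: 4, 13 (2 points).
  x = 12: rhs = 6, matching y values: none (0 points).
  x = 13: rhs = 0, matching y values: 0 (1 points).
  x = 14: rhs = 4, matching y values: 2, 15 (2 points).
  x = 15: rhs = 7, matching y values: none (0 points).
  x = 16: rhs = 15, matching y values: 7, 10 (2 points).
Total affine count: 15.
Full point count |E(F_17)| = 15 + 1 = 16.
Hasse bound: |16 − (17+1)| = |-2| = 2 ≤ 2√17 ≈ 8.2462 ✓.


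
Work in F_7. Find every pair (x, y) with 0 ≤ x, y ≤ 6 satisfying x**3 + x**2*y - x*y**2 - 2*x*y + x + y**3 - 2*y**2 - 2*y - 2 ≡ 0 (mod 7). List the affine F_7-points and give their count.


Affine F_7-points: {(0, 5), (1, 0), (1, 5), (2, 3), (2, 4), (3, 0), (3, 6), (6, 6)}; count = 8.

For each of the 49 pairs (x, y) ∈ F_7², evaluate f(x, y) mod 7. Record the zeros.
  x = 0: [0↦5, 1↦2, 2↦1, 3↦1, 4↦1, 5↦0, 6↦4]  zeros at y ∈ {5}
  x = 1: [0↦0, 1↦2, 2↦4, 3↦5, 4↦4, 5↦0, 6↦6]  zeros at y ∈ {0, 5}
  x = 2: [0↦1, 1↦3, 2↦3, 3↦0, 4↦0, 5↦2, 6↦5]  zeros at y ∈ {3, 4}
  x = 3: [0↦0, 1↦4, 2↦4, 3↦6, 4↦2, 5↦5, 6↦0]  zeros at y ∈ {0, 6}
  x = 4: [0↦3, 1↦4, 2↦6, 3↦1, 4↦2, 5↦1, 6↦4]  zeros at y ∈ ∅
  x = 5: [0↦2, 1↦2, 2↦1, 3↦5, 4↦6, 5↦3, 6↦2]  zeros at y ∈ ∅
  x = 6: [0↦3, 1↦4, 2↦2, 3↦3, 4↦6, 5↦3, 6↦0]  zeros at y ∈ {6}
Collecting zeros: affine points = {(0, 5), (1, 0), (1, 5), (2, 3), (2, 4), (3, 0), (3, 6), (6, 6)}.
Total count |C(F_7)_aff| = 8.


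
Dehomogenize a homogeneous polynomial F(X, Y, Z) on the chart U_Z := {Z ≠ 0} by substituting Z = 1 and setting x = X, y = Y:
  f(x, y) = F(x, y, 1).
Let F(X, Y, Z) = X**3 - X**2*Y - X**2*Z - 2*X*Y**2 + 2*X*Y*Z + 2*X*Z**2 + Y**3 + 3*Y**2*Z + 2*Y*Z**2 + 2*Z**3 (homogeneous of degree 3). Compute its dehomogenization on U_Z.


f(x, y) = x**3 - x**2*y - x**2 - 2*x*y**2 + 2*x*y + 2*x + y**3 + 3*y**2 + 2*y + 2

On U_Z we set Z = 1. Each monomial c·X^i·Y^j·Z^k in F becomes c·x^i·y^j·1^k = c·x^i·y^j.
Substituting Z = 1: F(X, Y, 1) = x**3 - x**2*y - x**2 - 2*x*y**2 + 2*x*y + 2*x + y**3 + 3*y**2 + 2*y + 2.
Note: deg(f) ≤ deg(F) = 3; strict inequality happens when F is divisible by Z (lost terms).


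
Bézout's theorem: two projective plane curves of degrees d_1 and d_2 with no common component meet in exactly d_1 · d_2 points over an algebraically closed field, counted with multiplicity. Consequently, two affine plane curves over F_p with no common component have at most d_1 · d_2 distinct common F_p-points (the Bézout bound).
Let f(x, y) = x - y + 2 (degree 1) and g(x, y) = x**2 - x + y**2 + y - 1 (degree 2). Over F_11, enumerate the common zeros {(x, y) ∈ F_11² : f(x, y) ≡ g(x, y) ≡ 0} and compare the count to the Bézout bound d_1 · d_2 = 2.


Common zeros: {(1, 3), (8, 10)}; count = 2; Bézout bound = 2.

deg(f) = 1, deg(g) = 2, so Bézout bound = 2.
Scan x ∈ F_11. For each x, list the y ∈ F_11 with f(x, y) ≡ 0 and those with g(x, y) ≡ 0 (mod 11); the common zeros in that column are the intersection.
  x = 0: f ≡ 0 at y ∈ {2}; g ≡ 0 at y ∈ {3, 7}; common: ∅.
  x = 1: f ≡ 0 at y ∈ {3}; g ≡ 0 at y ∈ {3, 7}; common: {3}.
  x = 2: f ≡ 0 at y ∈ {4}; g ≡ 0 at y ∈ ∅; common: ∅.
  x = 3: f ≡ 0 at y ∈ {5}; g ≡ 0 at y ∈ {2, 8}; common: ∅.
  x = 4: f ≡ 0 at y ∈ {6}; g ≡ 0 at y ∈ {0, 10}; common: ∅.
  x = 5: f ≡ 0 at y ∈ {7}; g ≡ 0 at y ∈ ∅; common: ∅.
  x = 6: f ≡ 0 at y ∈ {8}; g ≡ 0 at y ∈ ∅; common: ∅.
  x = 7: f ≡ 0 at y ∈ {9}; g ≡ 0 at y ∈ ∅; common: ∅.
  x = 8: f ≡ 0 at y ∈ {10}; g ≡ 0 at y ∈ {0, 10}; common: {10}.
  x = 9: f ≡ 0 at y ∈ {0}; g ≡ 0 at y ∈ {2, 8}; common: ∅.
  x = 10: f ≡ 0 at y ∈ {1}; g ≡ 0 at y ∈ ∅; common: ∅.
Collecting: common zeros = {(1, 3), (8, 10)}, so the count is 2.
Comparison with the Bézout bound: 2 ≤ 2 = deg(f)·deg(g), as expected for curves with no common component (the bound is attained).


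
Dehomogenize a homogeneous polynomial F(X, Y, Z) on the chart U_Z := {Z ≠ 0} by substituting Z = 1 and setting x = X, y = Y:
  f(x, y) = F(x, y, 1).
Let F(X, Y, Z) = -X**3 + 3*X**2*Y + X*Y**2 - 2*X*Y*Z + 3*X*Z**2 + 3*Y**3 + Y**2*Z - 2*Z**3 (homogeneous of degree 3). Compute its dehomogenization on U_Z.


f(x, y) = -x**3 + 3*x**2*y + x*y**2 - 2*x*y + 3*x + 3*y**3 + y**2 - 2

On U_Z we set Z = 1. Each monomial c·X^i·Y^j·Z^k in F becomes c·x^i·y^j·1^k = c·x^i·y^j.
Substituting Z = 1: F(X, Y, 1) = -x**3 + 3*x**2*y + x*y**2 - 2*x*y + 3*x + 3*y**3 + y**2 - 2.
Note: deg(f) ≤ deg(F) = 3; strict inequality happens when F is divisible by Z (lost terms).


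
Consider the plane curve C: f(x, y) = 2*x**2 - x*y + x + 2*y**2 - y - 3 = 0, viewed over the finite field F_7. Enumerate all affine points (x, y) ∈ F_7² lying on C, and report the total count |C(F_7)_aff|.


Affine F_7-points: {(0, 5), (0, 6), (1, 0), (1, 1), (2, 0), (2, 5), (6, 1), (6, 6)}; count = 8.

For each of the 49 pairs (x, y) ∈ F_7², evaluate f(x, y) mod 7. Record the zeros.
  x = 0: [0↦4, 1↦5, 2↦3, 3↦5, 4↦4, 5↦0, 6↦0]  zeros at y ∈ {5, 6}
  x = 1: [0↦0, 1↦0, 2↦4, 3↦5, 4↦3, 5↦5, 6↦4]  zeros at y ∈ {0, 1}
  x = 2: [0↦0, 1↦6, 2↦2, 3↦2, 4↦6, 5↦0, 6↦5]  zeros at y ∈ {0, 5}
  x = 3: [0↦4, 1↦2, 2↦4, 3↦3, 4↦6, 5↦6, 6↦3]  zeros at y ∈ ∅
  x = 4: [0↦5, 1↦2, 2↦3, 3↦1, 4↦3, 5↦2, 6↦5]  zeros at y ∈ ∅
  x = 5: [0↦3, 1↦6, 2↦6, 3↦3, 4↦4, 5↦2, 6↦4]  zeros at y ∈ ∅
  x = 6: [0↦5, 1↦0, 2↦6, 3↦2, 4↦2, 5↦6, 6↦0]  zeros at y ∈ {1, 6}
Collecting zeros: affine points = {(0, 5), (0, 6), (1, 0), (1, 1), (2, 0), (2, 5), (6, 1), (6, 6)}.
Total count |C(F_7)_aff| = 8.


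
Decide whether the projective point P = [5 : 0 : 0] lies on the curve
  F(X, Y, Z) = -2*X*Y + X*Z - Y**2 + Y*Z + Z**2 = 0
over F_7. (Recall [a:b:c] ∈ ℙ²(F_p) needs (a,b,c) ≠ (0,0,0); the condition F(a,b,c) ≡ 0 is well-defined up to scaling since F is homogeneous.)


F(5,0,0) ≡ 0 (mod 7); P is on the curve.

Evaluate F(5, 0, 0) term-by-term (mod 7).
  -2*X*Y ↦ -2·5·0·1 = 0
  X*Z ↦ 1·5·1·0 = 0
  -Y**2 ↦ -1·1·0·1 = 0
  Y*Z ↦ 1·1·0·0 = 0
  Z**2 ↦ 1·1·1·0 = 0
Sum: F(5, 0, 0) = (0) + (0) + (0) + (0) + (0) = 0.
Reducing mod 7: 0 ≡ 0 (mod 7).
Since F(a, b, c) ≡ 0 (mod 7), P lies on the curve.


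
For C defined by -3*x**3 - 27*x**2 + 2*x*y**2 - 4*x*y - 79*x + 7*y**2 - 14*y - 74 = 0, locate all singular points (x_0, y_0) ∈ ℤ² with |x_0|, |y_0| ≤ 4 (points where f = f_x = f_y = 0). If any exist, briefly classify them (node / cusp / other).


Singular points: {(-3, 1)}; classification: cusp.

Compute partial derivatives:
  f_x = -9*x**2 - 54*x + 2*y**2 - 4*y - 79.
  f_y = 4*x*y - 4*x + 14*y - 14.
Scan x_0 ∈ {−4, ..., 4}. For each x_0, f_y(x_0, y) is a polynomial in y; find its integer roots y ∈ {−4, ..., 4}, then test f_x and f at those candidates.
  x = -4: f_y(-4, y) = 2 - 2*y; vanishes at y ∈ {1}. (-4, 1): f_x = -9 ≠ 0.
  x = -3: f_y(-3, y) = 2*y - 2; vanishes at y ∈ {1}. (-3, 1): f_x = 0, f = 0 — SINGULAR.
  x = -2: f_y(-2, y) = 6*y - 6; vanishes at y ∈ {1}. (-2, 1): f_x = -9 ≠ 0.
  x = -1: f_y(-1, y) = 10*y - 10; vanishes at y ∈ {1}. (-1, 1): f_x = -36 ≠ 0.
  x = 0: f_y(0, y) = 14*y - 14; vanishes at y ∈ {1}. (0, 1): f_x = -81 ≠ 0.
  x = 1: f_y(1, y) = 18*y - 18; vanishes at y ∈ {1}. (1, 1): f_x = -144 ≠ 0.
  x = 2: f_y(2, y) = 22*y - 22; vanishes at y ∈ {1}. (2, 1): f_x = -225 ≠ 0.
  x = 3: f_y(3, y) = 26*y - 26; vanishes at y ∈ {1}. (3, 1): f_x = -324 ≠ 0.
  x = 4: f_y(4, y) = 30*y - 30; vanishes at y ∈ {1}. (4, 1): f_x = -441 ≠ 0.
Only singular point on the grid: (-3, 1).
Classify: substitute x = -3 + u, y = 1 + v and expand: f = -3*u**3 + 2*u*v**2 + v**2.
No constant or linear terms (consistent with a singular point). Quadratic part: v**2. Cubic part: -3*u**3 + 2*u*v**2.
The quadratic part v**2 is a perfect square, so there is a single (double) tangent line v = 0, i.e. y = 1. Restricting the cubic part to that line (v = 0) leaves -3*u**3 ≠ 0, so f is not divisible by v and the branch is v² ≈ 3*u**3 to lowest order — this is a cusp.
Classification: cusp.


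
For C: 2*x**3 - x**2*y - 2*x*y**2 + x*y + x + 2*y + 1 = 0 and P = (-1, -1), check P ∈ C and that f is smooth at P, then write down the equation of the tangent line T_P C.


Tangent line at P: 2*x - 4*y - 2 = 0.

Step 1: f(-1, -1) = 0, so P lies on C.
Step 2: partial derivatives
  f_x(x, y) = 6*x**2 - 2*x*y - 2*y**2 + y + 1, f_y(x, y) = -x**2 - 4*x*y + x + 2.
  f_x(P) = 2, f_y(P) = -4 (gradient nonzero, so P is smooth).
Step 3: tangent line at P: 2·(x − -1) + -4·(y − -1) = 0.
Expanding: 2*x - 4*y - 2 = 0.


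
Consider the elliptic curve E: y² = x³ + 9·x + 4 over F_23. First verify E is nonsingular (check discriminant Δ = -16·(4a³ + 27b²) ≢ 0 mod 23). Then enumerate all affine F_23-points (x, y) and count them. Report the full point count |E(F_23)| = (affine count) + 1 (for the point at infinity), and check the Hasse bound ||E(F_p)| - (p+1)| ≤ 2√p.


Affine points = {(0, 2), (0, 21), (3, 9), (3, 14), (4, 9), (4, 14), (5, 6), (5, 17), (8, 6), (8, 17), (9, 3), (9, 20), (10, 6), (10, 17), (11, 10), (11, 13), (12, 0), (13, 8), (13, 15), (15, 8), (15, 15), (16, 9), (16, 14), (18, 8), (18, 15), (21, 1), (21, 22)}; affine count = 27; |E(F_23)| = 28.

Discriminant check: Δ ∝ 4a³ + 27b² = 4·9³ + 27·4² = 4·729 + 27·16 ≡ 13 (mod 23). Nonzero ⇒ E is nonsingular.
For each x ∈ F_23, compute rhs = x³ + 9·x + 4 mod 23, then count y ∈ F_23 with y² ≡ rhs.
  x = 0: rhs = 4, matching y values: 2, 21 (2 points).
  x = 1: rhs = 14, matching y values: none (0 points).
  x = 2: rhs = 7, matching y values: none (0 points).
  x = 3: rhs = 12, matching y values: 9, 14 (2 points).
  x = 4: rhs = 12, matching y values: 9, 14 (2 points).
  x = 5: rhs = 13, matching y values: 6, 17 (2 points).
  x = 6: rhs = 21, matching y values: none (0 points).
  x = 7: rhs = 19, matching y values: none (0 points).
  x = 8: rhs = 13, matching y values: 6, 17 (2 points).
  x = 9: rhs = 9, matching y values: 3, 20 (2 points).
  x = 10: rhs = 13, matching y values: 6, 17 (2 points).
  x = 11: rhs = 8, matching y values: 10, 13 (2 points).
  x = 12: rhs = 0, matching y values: 0 (1 points).
  x = 13: rhs = 18, matching y values: 8, 15 (2 points).
  x = 14: rhs = 22, matching y values: none (0 points).
  x = 15: rhs = 18, matching y values: 8, 15 (2 points).
  x = 16: rhs = 12, matching y values: 9, 14 (2 points).
  x = 17: rhs = 10, matching y values: none (0 points).
  x = 18: rhs = 18, matching y values: 8, 15 (2 points).
  x = 19: rhs = 19, matching y values: none (0 points).
  x = 20: rhs = 19, matching y values: none (0 points).
  x = 21: rhs = 1, matching y values: 1, 22 (2 points).
  x = 22: rhs = 17, matching y values: none (0 points).
Total affine count: 27.
Full point count |E(F_23)| = 27 + 1 = 28.
Hasse bound: |28 − (23+1)| = |4| = 4 ≤ 2√23 ≈ 9.5917 ✓.


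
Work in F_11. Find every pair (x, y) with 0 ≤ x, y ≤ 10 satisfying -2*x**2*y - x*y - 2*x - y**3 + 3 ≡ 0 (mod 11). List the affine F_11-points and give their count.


Affine F_11-points: {(0, 9), (1, 7), (2, 5), (5, 5), (6, 1), (6, 4), (6, 6), (7, 0), (7, 4), (7, 7), (8, 6), (9, 1)}; count = 12.

For each of the 121 pairs (x, y) ∈ F_11², evaluate f(x, y) mod 11. Record the zeros.
  x = 0: [0↦3, 1↦2, 2↦6, 3↦9, 4↦5, 5↦10, 6↦7, 7↦1, 8↦8, 9↦0, 10↦4]  zeros at y ∈ {9}
  x = 1: [0↦1, 1↦8, 2↦9, 3↦9, 4↦2, 5↦4, 6↦9, 7↦0, 8↦4, 9↦4, 10↦5]  zeros at y ∈ {7}
  x = 2: [0↦10, 1↦10, 2↦4, 3↦8, 4↦5, 5↦0, 6↦9, 7↦4, 8↦1, 9↦5, 10↦10]  zeros at y ∈ {5}
  x = 3: [0↦8, 1↦8, 2↦2, 3↦6, 4↦3, 5↦9, 6↦7, 7↦2, 8↦10, 9↦3, 10↦8]  zeros at y ∈ ∅
  x = 4: [0↦6, 1↦2, 2↦3, 3↦3, 4↦7, 5↦9, 6↦3, 7↦5, 8↦9, 9↦9, 10↦10]  zeros at y ∈ ∅
  x = 5: [0↦4, 1↦3, 2↦7, 3↦10, 4↦6, 5↦0, 6↦8, 7↦2, 8↦9, 9↦1, 10↦5]  zeros at y ∈ {5}
  x = 6: [0↦2, 1↦0, 2↦3, 3↦5, 4↦0, 5↦4, 6↦0, 7↦4, 8↦10, 9↦1, 10↦4]  zeros at y ∈ {1, 4, 6}
  x = 7: [0↦0, 1↦4, 2↦2, 3↦10, 4↦0, 5↦10, 6↦1, 7↦0, 8↦1, 9↦9, 10↦7]  zeros at y ∈ {0, 4, 7}
  x = 8: [0↦9, 1↦4, 2↦4, 3↦3, 4↦6, 5↦7, 6↦0, 7↦1, 8↦4, 9↦3, 10↦3]  zeros at y ∈ {6}
  x = 9: [0↦7, 1↦0, 2↦9, 3↦6, 4↦7, 5↦6, 6↦8, 7↦7, 8↦8, 9↦5, 10↦3]  zeros at y ∈ {1}
  x = 10: [0↦5, 1↦3, 2↦6, 3↦8, 4↦3, 5↦7, 6↦3, 7↦7, 8↦2, 9↦4, 10↦7]  zeros at y ∈ ∅
Collecting zeros: affine points = {(0, 9), (1, 7), (2, 5), (5, 5), (6, 1), (6, 4), (6, 6), (7, 0), (7, 4), (7, 7), (8, 6), (9, 1)}.
Total count |C(F_11)_aff| = 12.


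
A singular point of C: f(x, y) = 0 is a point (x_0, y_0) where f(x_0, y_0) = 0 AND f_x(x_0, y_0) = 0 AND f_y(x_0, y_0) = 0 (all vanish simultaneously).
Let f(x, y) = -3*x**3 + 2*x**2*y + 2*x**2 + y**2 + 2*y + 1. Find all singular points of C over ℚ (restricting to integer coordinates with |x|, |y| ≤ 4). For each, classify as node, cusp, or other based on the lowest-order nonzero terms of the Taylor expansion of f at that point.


Singular points: {(0, -1)}; classification: cusp.

Compute partial derivatives:
  f_x = -9*x**2 + 4*x*y + 4*x.
  f_y = 2*x**2 + 2*y + 2.
Scan x_0 ∈ {−4, ..., 4}. For each x_0, f_y(x_0, y) is a polynomial in y; find its integer roots y ∈ {−4, ..., 4}, then test f_x and f at those candidates.
  x = -4: f_y(-4, y) = 2*y + 34; no integer root y with |y| ≤ 4.
  x = -3: f_y(-3, y) = 2*y + 20; no integer root y with |y| ≤ 4.
  x = -2: f_y(-2, y) = 2*y + 10; no integer root y with |y| ≤ 4.
  x = -1: f_y(-1, y) = 2*y + 4; vanishes at y ∈ {-2}. (-1, -2): f_x = -5 ≠ 0.
  x = 0: f_y(0, y) = 2*y + 2; vanishes at y ∈ {-1}. (0, -1): f_x = 0, f = 0 — SINGULAR.
  x = 1: f_y(1, y) = 2*y + 4; vanishes at y ∈ {-2}. (1, -2): f_x = -13 ≠ 0.
  x = 2: f_y(2, y) = 2*y + 10; no integer root y with |y| ≤ 4.
  x = 3: f_y(3, y) = 2*y + 20; no integer root y with |y| ≤ 4.
  x = 4: f_y(4, y) = 2*y + 34; no integer root y with |y| ≤ 4.
Only singular point on the grid: (0, -1).
Classify: substitute x = 0 + u, y = -1 + v and expand: f = -3*u**3 + 2*u**2*v + v**2.
No constant or linear terms (consistent with a singular point). Quadratic part: v**2. Cubic part: -3*u**3 + 2*u**2*v.
The quadratic part v**2 is a perfect square, so there is a single (double) tangent line v = 0, i.e. y = -1. Restricting the cubic part to that line (v = 0) leaves -3*u**3 ≠ 0, so f is not divisible by v and the branch is v² ≈ 3*u**3 to lowest order — this is a cusp.
Classification: cusp.


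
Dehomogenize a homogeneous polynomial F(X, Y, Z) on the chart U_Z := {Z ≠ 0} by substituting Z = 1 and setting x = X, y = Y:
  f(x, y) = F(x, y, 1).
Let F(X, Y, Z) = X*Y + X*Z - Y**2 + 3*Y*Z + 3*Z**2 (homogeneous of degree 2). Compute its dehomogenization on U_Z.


f(x, y) = x*y + x - y**2 + 3*y + 3

On U_Z we set Z = 1. Each monomial c·X^i·Y^j·Z^k in F becomes c·x^i·y^j·1^k = c·x^i·y^j.
Substituting Z = 1: F(X, Y, 1) = x*y + x - y**2 + 3*y + 3.
Note: deg(f) ≤ deg(F) = 2; strict inequality happens when F is divisible by Z (lost terms).


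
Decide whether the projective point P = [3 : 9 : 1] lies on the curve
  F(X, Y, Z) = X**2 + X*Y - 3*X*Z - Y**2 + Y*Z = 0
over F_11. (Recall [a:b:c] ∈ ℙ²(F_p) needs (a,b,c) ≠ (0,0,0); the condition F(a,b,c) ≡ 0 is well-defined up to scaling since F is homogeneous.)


F(3,9,1) ≡ 10 (mod 11); P is NOT on the curve.

Evaluate F(3, 9, 1) term-by-term (mod 11).
  X**2 ↦ 1·9·1·1 = 9
  X*Y ↦ 1·3·9·1 = 27
  -3*X*Z ↦ -3·3·1·1 = -9
  -Y**2 ↦ -1·1·81·1 = -81
  Y*Z ↦ 1·1·9·1 = 9
Sum: F(3, 9, 1) = (9) + (27) + (-9) + (-81) + (9) = -45.
Reducing mod 11: -45 ≡ 10 (mod 11).
Since F(a, b, c) ≡ 10 ≠ 0 (mod 11), P does NOT lie on the curve.


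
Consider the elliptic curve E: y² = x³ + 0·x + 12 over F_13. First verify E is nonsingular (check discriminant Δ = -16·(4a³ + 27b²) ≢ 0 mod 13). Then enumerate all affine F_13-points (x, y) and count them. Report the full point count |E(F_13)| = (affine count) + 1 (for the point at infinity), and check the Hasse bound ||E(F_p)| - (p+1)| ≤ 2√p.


Affine points = {(0, 5), (0, 8), (1, 0), (3, 0), (7, 2), (7, 11), (8, 2), (8, 11), (9, 0), (11, 2), (11, 11)}; affine count = 11; |E(F_13)| = 12.

Discriminant check: Δ ∝ 4a³ + 27b² = 4·0³ + 27·12² = 4·0 + 27·144 ≡ 1 (mod 13). Nonzero ⇒ E is nonsingular.
For each x ∈ F_13, compute rhs = x³ + 0·x + 12 mod 13, then count y ∈ F_13 with y² ≡ rhs.
  x = 0: rhs = 12, matching y values: 5, 8 (2 points).
  x = 1: rhs = 0, matching y values: 0 (1 points).
  x = 2: rhs = 7, matching y values: none (0 points).
  x = 3: rhs = 0, matching y values: 0 (1 points).
  x = 4: rhs = 11, matching y values: none (0 points).
  x = 5: rhs = 7, matching y values: none (0 points).
  x = 6: rhs = 7, matching y values: none (0 points).
  x = 7: rhs = 4, matching y values: 2, 11 (2 points).
  x = 8: rhs = 4, matching y values: 2, 11 (2 points).
  x = 9: rhs = 0, matching y values: 0 (1 points).
  x = 10: rhs = 11, matching y values: none (0 points).
  x = 11: rhs = 4, matching y values: 2, 11 (2 points).
  x = 12: rhs = 11, matching y values: none (0 points).
Total affine count: 11.
Full point count |E(F_13)| = 11 + 1 = 12.
Hasse bound: |12 − (13+1)| = |-2| = 2 ≤ 2√13 ≈ 7.2111 ✓.


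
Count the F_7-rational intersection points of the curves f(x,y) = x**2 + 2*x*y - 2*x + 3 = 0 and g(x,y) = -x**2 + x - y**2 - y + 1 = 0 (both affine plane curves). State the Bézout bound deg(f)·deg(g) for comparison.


Common zeros: {(5, 1)}; count = 1; Bézout bound = 4.

deg(f) = 2, deg(g) = 2, so Bézout bound = 4.
Scan x ∈ F_7. For each x, list the y ∈ F_7 with f(x, y) ≡ 0 and those with g(x, y) ≡ 0 (mod 7); the common zeros in that column are the intersection.
  x = 0: f ≡ 0 at y ∈ ∅; g ≡ 0 at y ∈ ∅; common: ∅.
  x = 1: f ≡ 0 at y ∈ {6}; g ≡ 0 at y ∈ ∅; common: ∅.
  x = 2: f ≡ 0 at y ∈ {1}; g ≡ 0 at y ∈ {2, 4}; common: ∅.
  x = 3: f ≡ 0 at y ∈ {6}; g ≡ 0 at y ∈ {1, 5}; common: ∅.
  x = 4: f ≡ 0 at y ∈ {3}; g ≡ 0 at y ∈ ∅; common: ∅.
  x = 5: f ≡ 0 at y ∈ {1}; g ≡ 0 at y ∈ {1, 5}; common: {1}.
  x = 6: f ≡ 0 at y ∈ {3}; g ≡ 0 at y ∈ {2, 4}; common: ∅.
Collecting: common zeros = {(5, 1)}, so the count is 1.
Comparison with the Bézout bound: 1 ≤ 4 = deg(f)·deg(g), as expected for curves with no common component (the affine F_7-count falls short of the bound because intersections may lie at infinity, over extension fields, or carry multiplicity).


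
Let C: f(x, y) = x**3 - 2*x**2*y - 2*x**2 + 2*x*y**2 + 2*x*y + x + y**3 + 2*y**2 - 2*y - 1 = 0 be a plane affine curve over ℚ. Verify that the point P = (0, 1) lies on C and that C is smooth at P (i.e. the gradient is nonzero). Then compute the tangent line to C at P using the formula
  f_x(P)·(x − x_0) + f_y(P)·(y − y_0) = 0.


Tangent line at P: 5*x + 5*y - 5 = 0.

Step 1: f(0, 1) = 0, so P lies on C.
Step 2: partial derivatives
  f_x(x, y) = 3*x**2 - 4*x*y - 4*x + 2*y**2 + 2*y + 1, f_y(x, y) = -2*x**2 + 4*x*y + 2*x + 3*y**2 + 4*y - 2.
  f_x(P) = 5, f_y(P) = 5 (gradient nonzero, so P is smooth).
Step 3: tangent line at P: 5·(x − 0) + 5·(y − 1) = 0.
Expanding: 5*x + 5*y - 5 = 0.


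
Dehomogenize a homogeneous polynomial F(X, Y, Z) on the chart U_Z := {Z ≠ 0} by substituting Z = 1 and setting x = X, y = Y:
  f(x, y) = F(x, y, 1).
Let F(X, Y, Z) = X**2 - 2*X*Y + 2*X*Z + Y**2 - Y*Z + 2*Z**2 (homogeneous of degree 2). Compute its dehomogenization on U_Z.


f(x, y) = x**2 - 2*x*y + 2*x + y**2 - y + 2

On U_Z we set Z = 1. Each monomial c·X^i·Y^j·Z^k in F becomes c·x^i·y^j·1^k = c·x^i·y^j.
Substituting Z = 1: F(X, Y, 1) = x**2 - 2*x*y + 2*x + y**2 - y + 2.
Note: deg(f) ≤ deg(F) = 2; strict inequality happens when F is divisible by Z (lost terms).


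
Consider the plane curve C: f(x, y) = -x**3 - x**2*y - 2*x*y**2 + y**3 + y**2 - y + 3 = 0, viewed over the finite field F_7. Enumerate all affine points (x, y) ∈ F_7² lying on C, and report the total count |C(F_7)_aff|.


Affine F_7-points: {(1, 1), (1, 3), (1, 4), (3, 2), (4, 1), (4, 5)}; count = 6.

For each of the 49 pairs (x, y) ∈ F_7², evaluate f(x, y) mod 7. Record the zeros.
  x = 0: [0↦3, 1↦4, 2↦6, 3↦1, 4↦2, 5↦1, 6↦4]  zeros at y ∈ ∅
  x = 1: [0↦2, 1↦0, 2↦2, 3↦0, 4↦0, 5↦1, 6↦2]  zeros at y ∈ {1, 3, 4}
  x = 2: [0↦2, 1↦2, 2↦2, 3↦1, 4↦5, 5↦6, 6↦3]  zeros at y ∈ ∅
  x = 3: [0↦4, 1↦4, 2↦0, 3↦5, 4↦4, 5↦3, 6↦1]  zeros at y ∈ {2}
  x = 4: [0↦2, 1↦0, 2↦4, 3↦6, 4↦5, 5↦0, 6↦4]  zeros at y ∈ {1, 5}
  x = 5: [0↦4, 1↦5, 2↦1, 3↦5, 4↦2, 5↦5, 6↦6]  zeros at y ∈ ∅
  x = 6: [0↦4, 1↦6, 2↦6, 3↦3, 4↦3, 5↦5, 6↦1]  zeros at y ∈ ∅
Collecting zeros: affine points = {(1, 1), (1, 3), (1, 4), (3, 2), (4, 1), (4, 5)}.
Total count |C(F_7)_aff| = 6.


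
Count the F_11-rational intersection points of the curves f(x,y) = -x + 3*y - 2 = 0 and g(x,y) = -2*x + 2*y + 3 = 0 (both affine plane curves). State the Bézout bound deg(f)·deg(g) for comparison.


Common zeros: {(6, 10)}; count = 1; Bézout bound = 1.

deg(f) = 1, deg(g) = 1, so Bézout bound = 1.
Scan x ∈ F_11. For each x, list the y ∈ F_11 with f(x, y) ≡ 0 and those with g(x, y) ≡ 0 (mod 11); the common zeros in that column are the intersection.
  x = 0: f ≡ 0 at y ∈ {8}; g ≡ 0 at y ∈ {4}; common: ∅.
  x = 1: f ≡ 0 at y ∈ {1}; g ≡ 0 at y ∈ {5}; common: ∅.
  x = 2: f ≡ 0 at y ∈ {5}; g ≡ 0 at y ∈ {6}; common: ∅.
  x = 3: f ≡ 0 at y ∈ {9}; g ≡ 0 at y ∈ {7}; common: ∅.
  x = 4: f ≡ 0 at y ∈ {2}; g ≡ 0 at y ∈ {8}; common: ∅.
  x = 5: f ≡ 0 at y ∈ {6}; g ≡ 0 at y ∈ {9}; common: ∅.
  x = 6: f ≡ 0 at y ∈ {10}; g ≡ 0 at y ∈ {10}; common: {10}.
  x = 7: f ≡ 0 at y ∈ {3}; g ≡ 0 at y ∈ {0}; common: ∅.
  x = 8: f ≡ 0 at y ∈ {7}; g ≡ 0 at y ∈ {1}; common: ∅.
  x = 9: f ≡ 0 at y ∈ {0}; g ≡ 0 at y ∈ {2}; common: ∅.
  x = 10: f ≡ 0 at y ∈ {4}; g ≡ 0 at y ∈ {3}; common: ∅.
Collecting: common zeros = {(6, 10)}, so the count is 1.
Comparison with the Bézout bound: 1 ≤ 1 = deg(f)·deg(g), as expected for curves with no common component (the bound is attained).
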